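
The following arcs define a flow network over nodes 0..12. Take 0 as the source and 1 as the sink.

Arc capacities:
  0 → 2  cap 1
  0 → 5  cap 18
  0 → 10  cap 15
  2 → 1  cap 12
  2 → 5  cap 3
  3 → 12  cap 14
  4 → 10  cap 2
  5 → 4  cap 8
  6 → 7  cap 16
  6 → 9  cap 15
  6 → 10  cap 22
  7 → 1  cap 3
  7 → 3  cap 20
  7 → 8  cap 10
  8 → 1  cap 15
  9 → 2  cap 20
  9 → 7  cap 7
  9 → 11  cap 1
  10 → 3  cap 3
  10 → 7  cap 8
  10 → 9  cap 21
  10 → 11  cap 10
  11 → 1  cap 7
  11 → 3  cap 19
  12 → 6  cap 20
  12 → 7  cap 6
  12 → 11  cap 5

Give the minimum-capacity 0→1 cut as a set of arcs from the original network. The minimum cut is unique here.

Min-cut arcs: {(0,2), (0,10), (4,10)} (total capacity 18)

augment #1: 0→2→1 push 1
augment #2: 0→10→7→1 push 3
augment #3: 0→10→11→1 push 7
augment #4: 0→10→7→8→1 push 5
augment #5: 0→5→4→10→9→2→1 push 2
max flow = 18; residual-reachable set from 0 gives S-side
cut edges (S→T): {(0,2), (0,10), (4,10)} total cap 18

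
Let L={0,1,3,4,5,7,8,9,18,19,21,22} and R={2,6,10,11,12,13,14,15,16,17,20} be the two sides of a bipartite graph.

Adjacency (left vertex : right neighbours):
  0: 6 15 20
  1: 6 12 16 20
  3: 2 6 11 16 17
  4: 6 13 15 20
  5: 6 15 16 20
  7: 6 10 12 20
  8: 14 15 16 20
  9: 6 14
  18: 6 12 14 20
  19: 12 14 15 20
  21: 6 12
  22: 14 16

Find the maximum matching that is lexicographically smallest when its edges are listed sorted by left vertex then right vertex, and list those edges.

Lex-smallest maximum matching: {(0,6), (1,12), (3,2), (4,13), (5,15), (7,10), (8,14), (18,20), (22,16)}

|M| = 9 (so the lex-smallest maximum matching has 9 edges)
process left vertices in ascending order; for each, take the smallest-labelled available neighbour that still permits 9 edges overall, or leave it unmatched if none does
lex-smallest matching: {0-6, 1-12, 3-2, 4-13, 5-15, 7-10, 8-14, 18-20, 22-16}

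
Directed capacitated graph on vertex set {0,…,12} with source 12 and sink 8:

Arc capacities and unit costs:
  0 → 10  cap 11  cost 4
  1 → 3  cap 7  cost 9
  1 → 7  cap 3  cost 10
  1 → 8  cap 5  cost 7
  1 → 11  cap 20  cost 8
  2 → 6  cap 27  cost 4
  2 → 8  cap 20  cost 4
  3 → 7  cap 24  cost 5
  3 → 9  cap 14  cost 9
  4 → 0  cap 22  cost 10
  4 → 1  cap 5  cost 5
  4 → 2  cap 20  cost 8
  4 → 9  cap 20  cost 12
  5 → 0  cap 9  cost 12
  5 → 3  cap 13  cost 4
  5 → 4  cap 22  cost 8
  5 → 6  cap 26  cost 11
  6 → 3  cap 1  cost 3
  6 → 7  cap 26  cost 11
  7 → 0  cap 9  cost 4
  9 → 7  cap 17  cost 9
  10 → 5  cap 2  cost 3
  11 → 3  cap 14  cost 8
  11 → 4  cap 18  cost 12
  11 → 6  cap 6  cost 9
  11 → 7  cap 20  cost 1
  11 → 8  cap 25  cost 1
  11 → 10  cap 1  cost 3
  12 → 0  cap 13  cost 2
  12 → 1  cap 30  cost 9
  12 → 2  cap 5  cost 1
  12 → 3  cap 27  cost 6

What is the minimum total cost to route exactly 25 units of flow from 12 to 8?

Minimum cost for 25 units: 375

shortest-cost path #1: 12→2→8 push 5 @ unit cost 5 (adds 25)
shortest-cost path #2: 12→1→8 push 5 @ unit cost 16 (adds 80)
shortest-cost path #3: 12→1→11→8 push 15 @ unit cost 18 (adds 270)
total cost = 375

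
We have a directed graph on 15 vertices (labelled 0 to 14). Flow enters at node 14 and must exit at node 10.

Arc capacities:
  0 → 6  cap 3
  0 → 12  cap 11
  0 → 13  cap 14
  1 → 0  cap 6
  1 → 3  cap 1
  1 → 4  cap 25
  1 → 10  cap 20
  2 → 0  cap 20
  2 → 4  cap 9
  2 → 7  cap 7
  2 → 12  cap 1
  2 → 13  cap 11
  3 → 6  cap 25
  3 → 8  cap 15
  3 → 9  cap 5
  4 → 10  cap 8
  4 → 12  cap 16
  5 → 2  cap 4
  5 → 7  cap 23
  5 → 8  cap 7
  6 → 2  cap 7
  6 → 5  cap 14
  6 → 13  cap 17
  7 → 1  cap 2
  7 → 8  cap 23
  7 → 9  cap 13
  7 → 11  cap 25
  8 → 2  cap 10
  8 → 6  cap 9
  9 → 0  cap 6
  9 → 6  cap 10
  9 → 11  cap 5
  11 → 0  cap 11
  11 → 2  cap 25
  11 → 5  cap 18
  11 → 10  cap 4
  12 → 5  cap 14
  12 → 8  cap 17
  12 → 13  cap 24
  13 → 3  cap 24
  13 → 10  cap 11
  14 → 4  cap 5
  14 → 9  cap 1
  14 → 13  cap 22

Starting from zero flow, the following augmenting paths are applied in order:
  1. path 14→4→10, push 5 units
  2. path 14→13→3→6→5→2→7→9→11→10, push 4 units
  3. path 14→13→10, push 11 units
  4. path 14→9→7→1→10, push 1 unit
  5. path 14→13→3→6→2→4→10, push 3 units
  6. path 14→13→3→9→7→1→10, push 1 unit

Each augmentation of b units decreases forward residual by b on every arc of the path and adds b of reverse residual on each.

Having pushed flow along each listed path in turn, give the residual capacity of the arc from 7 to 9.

after path 1 (14→4→10, push 5): res(7,9)=13
after path 2 (14→13→3→6→5→2→7→9→11→10, push 4): res(7,9)=9
after path 3 (14→13→10, push 11): res(7,9)=9
after path 4 (14→9→7→1→10, push 1): res(7,9)=10
after path 5 (14→13→3→6→2→4→10, push 3): res(7,9)=10
after path 6 (14→13→3→9→7→1→10, push 1): res(7,9)=11

Residual capacity of (7,9): 11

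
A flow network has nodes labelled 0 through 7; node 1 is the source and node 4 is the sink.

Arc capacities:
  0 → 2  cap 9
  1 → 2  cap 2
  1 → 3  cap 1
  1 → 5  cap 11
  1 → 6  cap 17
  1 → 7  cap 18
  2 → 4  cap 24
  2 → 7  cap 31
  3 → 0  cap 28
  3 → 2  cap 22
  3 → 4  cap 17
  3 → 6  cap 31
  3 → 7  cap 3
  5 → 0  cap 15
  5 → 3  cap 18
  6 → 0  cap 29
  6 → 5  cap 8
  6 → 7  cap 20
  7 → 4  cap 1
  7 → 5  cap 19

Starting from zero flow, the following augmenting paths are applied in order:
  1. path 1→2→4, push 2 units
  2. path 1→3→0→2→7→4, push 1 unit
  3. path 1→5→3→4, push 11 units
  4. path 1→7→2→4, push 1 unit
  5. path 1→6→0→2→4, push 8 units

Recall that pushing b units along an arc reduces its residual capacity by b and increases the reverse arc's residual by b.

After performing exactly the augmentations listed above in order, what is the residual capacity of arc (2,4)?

Residual capacity of (2,4): 13

after path 1 (1→2→4, push 2): res(2,4)=22
after path 2 (1→3→0→2→7→4, push 1): res(2,4)=22
after path 3 (1→5→3→4, push 11): res(2,4)=22
after path 4 (1→7→2→4, push 1): res(2,4)=21
after path 5 (1→6→0→2→4, push 8): res(2,4)=13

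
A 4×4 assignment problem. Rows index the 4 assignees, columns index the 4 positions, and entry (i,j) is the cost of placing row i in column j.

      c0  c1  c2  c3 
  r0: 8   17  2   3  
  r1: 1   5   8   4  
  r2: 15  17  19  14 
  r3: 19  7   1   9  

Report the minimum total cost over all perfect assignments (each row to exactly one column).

Minimum assignment cost: 22

optimal assignment: row0→col3 (cost 3), row1→col0 (cost 1), row2→col1 (cost 17), row3→col2 (cost 1)
total = 3 + 1 + 17 + 1 = 22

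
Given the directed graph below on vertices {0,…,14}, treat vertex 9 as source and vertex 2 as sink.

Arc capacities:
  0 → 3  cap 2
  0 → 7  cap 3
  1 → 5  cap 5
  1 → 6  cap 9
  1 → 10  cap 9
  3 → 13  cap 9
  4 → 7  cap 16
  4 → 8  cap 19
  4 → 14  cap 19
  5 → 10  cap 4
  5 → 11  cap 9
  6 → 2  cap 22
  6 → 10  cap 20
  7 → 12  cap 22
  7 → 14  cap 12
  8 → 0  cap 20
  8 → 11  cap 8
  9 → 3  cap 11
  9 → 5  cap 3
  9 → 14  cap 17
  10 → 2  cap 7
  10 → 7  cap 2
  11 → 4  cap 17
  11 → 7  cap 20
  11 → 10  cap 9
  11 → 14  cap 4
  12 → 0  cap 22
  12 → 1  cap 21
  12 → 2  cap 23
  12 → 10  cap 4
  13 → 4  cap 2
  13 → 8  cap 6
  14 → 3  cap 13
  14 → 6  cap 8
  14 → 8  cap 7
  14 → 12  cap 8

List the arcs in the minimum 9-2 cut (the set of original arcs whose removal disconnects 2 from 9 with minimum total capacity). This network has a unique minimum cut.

augment #1: 9→5→10→2 push 3
augment #2: 9→14→6→2 push 8
augment #3: 9→14→12→2 push 8
augment #4: 9→14→8→11→10→2 push 1
augment #5: 9→3→13→4→7→12→2 push 2
augment #6: 9→3→13→8→11→10→2 push 3
augment #7: 9→3→13→8→0→7→12→2 push 3
max flow = 28; residual-reachable set from 9 gives S-side
cut edges (S→T): {(9,5), (9,14), (13,4), (13,8)} total cap 28

Min-cut arcs: {(9,5), (9,14), (13,4), (13,8)} (total capacity 28)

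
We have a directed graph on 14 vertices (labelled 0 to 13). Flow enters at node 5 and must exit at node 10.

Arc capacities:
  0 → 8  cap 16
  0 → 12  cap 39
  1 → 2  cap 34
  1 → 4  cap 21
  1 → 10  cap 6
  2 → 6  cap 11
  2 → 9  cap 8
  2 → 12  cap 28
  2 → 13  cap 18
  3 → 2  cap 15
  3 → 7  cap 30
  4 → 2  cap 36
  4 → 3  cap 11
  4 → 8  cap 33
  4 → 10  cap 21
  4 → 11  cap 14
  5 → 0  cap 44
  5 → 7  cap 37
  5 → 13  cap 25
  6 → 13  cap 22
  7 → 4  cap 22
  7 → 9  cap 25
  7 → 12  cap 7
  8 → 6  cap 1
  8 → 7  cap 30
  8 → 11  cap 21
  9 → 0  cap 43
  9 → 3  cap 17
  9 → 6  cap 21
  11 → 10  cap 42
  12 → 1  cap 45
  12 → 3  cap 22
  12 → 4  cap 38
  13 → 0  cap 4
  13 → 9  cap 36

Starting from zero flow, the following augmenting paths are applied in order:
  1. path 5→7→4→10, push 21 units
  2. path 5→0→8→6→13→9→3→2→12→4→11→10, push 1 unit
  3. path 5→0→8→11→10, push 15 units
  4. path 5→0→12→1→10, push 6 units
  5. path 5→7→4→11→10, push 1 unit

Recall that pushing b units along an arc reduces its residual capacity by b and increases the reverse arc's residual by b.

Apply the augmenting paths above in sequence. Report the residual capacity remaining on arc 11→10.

Residual capacity of (11,10): 25

after path 1 (5→7→4→10, push 21): res(11,10)=42
after path 2 (5→0→8→6→13→9→3→2→12→4→11→10, push 1): res(11,10)=41
after path 3 (5→0→8→11→10, push 15): res(11,10)=26
after path 4 (5→0→12→1→10, push 6): res(11,10)=26
after path 5 (5→7→4→11→10, push 1): res(11,10)=25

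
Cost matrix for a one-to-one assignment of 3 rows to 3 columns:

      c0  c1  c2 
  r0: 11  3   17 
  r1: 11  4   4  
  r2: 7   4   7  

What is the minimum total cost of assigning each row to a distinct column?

optimal assignment: row0→col1 (cost 3), row1→col2 (cost 4), row2→col0 (cost 7)
total = 3 + 4 + 7 = 14

Minimum assignment cost: 14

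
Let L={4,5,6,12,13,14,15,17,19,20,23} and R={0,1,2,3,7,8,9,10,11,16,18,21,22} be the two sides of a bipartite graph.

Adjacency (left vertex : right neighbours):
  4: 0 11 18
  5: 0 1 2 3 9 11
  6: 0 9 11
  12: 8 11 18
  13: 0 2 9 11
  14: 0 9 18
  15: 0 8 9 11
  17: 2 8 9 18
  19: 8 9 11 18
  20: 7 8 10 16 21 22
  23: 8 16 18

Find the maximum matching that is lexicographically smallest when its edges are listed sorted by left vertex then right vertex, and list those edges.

Lex-smallest maximum matching: {(4,0), (5,1), (6,9), (12,8), (13,2), (14,18), (15,11), (20,7), (23,16)}

|M| = 9 (so the lex-smallest maximum matching has 9 edges)
process left vertices in ascending order; for each, take the smallest-labelled available neighbour that still permits 9 edges overall, or leave it unmatched if none does
lex-smallest matching: {4-0, 5-1, 6-9, 12-8, 13-2, 14-18, 15-11, 20-7, 23-16}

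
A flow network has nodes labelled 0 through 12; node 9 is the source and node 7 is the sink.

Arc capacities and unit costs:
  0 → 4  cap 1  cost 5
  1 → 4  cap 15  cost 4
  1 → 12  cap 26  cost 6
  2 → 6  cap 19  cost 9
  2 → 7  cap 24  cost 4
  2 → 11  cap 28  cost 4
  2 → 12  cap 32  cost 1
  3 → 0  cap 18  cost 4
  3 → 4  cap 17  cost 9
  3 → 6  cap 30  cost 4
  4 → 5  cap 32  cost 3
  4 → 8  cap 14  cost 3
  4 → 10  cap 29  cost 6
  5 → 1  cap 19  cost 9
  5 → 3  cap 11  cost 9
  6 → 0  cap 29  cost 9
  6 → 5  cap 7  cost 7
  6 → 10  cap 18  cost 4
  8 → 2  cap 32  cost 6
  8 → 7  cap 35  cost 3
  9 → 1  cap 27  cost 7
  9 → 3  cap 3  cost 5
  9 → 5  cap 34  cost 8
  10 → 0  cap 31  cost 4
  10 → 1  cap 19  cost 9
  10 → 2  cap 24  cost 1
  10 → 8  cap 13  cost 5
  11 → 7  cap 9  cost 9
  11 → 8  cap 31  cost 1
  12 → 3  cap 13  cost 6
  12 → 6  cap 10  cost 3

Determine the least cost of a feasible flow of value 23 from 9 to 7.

shortest-cost path #1: 9→1→4→8→7 push 14 @ unit cost 17 (adds 238)
shortest-cost path #2: 9→3→6→10→2→7 push 3 @ unit cost 18 (adds 54)
shortest-cost path #3: 9→1→4→10→2→7 push 1 @ unit cost 22 (adds 22)
shortest-cost path #4: 9→1→12→6→10→2→7 push 5 @ unit cost 25 (adds 125)
total cost = 439

Minimum cost for 23 units: 439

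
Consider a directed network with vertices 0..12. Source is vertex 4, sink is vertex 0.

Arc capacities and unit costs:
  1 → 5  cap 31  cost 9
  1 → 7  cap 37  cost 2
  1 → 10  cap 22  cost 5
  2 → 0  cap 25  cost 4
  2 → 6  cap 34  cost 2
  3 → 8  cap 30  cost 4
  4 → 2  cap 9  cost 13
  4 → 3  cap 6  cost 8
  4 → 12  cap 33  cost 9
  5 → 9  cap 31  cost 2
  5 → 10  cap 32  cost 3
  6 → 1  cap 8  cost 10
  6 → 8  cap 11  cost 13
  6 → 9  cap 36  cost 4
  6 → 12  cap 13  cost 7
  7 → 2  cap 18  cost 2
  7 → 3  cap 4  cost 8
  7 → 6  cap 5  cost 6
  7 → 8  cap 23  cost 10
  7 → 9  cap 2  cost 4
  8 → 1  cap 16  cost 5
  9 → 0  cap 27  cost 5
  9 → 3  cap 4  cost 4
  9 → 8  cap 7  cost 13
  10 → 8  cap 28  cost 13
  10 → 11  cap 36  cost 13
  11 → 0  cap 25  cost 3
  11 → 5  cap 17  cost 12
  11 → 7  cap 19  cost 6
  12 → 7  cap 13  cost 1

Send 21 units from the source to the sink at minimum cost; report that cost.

shortest-cost path #1: 4→12→7→2→0 push 13 @ unit cost 16 (adds 208)
shortest-cost path #2: 4→2→0 push 8 @ unit cost 17 (adds 136)
total cost = 344

Minimum cost for 21 units: 344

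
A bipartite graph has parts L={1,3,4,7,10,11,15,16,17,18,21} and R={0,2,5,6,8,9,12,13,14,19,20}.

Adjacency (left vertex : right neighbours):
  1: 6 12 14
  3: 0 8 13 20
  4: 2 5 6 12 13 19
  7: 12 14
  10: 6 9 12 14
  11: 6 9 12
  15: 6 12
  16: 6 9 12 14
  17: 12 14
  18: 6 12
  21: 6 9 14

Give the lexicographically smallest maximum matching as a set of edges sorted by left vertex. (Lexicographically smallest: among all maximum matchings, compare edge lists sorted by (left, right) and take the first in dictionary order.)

|M| = 6 (so the lex-smallest maximum matching has 6 edges)
process left vertices in ascending order; for each, take the smallest-labelled available neighbour that still permits 6 edges overall, or leave it unmatched if none does
lex-smallest matching: {1-6, 3-0, 4-2, 7-12, 10-9, 16-14}

Lex-smallest maximum matching: {(1,6), (3,0), (4,2), (7,12), (10,9), (16,14)}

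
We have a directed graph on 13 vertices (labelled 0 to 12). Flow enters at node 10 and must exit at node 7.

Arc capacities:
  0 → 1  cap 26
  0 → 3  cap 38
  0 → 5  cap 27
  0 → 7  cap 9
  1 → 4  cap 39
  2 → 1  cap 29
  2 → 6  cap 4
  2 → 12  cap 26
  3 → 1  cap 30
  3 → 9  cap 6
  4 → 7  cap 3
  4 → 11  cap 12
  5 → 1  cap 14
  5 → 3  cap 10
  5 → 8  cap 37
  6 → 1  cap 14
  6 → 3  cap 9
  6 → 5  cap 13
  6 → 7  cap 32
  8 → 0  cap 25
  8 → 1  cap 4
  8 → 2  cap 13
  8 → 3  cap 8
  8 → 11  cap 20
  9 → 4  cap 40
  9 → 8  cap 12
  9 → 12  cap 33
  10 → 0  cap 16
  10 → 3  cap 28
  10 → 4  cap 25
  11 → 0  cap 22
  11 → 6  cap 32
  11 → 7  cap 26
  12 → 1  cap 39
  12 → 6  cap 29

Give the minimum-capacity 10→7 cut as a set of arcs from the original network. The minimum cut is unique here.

augment #1: 10→0→7 push 9
augment #2: 10→4→7 push 3
augment #3: 10→4→11→7 push 12
augment #4: 10→0→5→8→11→7 push 7
augment #5: 10→3→9→8→11→7 push 6
max flow = 37; residual-reachable set from 10 gives S-side
cut edges (S→T): {(3,9), (4,7), (4,11), (10,0)} total cap 37

Min-cut arcs: {(3,9), (4,7), (4,11), (10,0)} (total capacity 37)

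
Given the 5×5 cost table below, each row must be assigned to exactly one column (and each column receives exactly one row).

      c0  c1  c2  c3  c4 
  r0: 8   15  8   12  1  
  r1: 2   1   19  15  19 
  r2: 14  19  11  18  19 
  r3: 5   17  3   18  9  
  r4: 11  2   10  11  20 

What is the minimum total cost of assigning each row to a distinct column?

Minimum assignment cost: 26

optimal assignment: row0→col4 (cost 1), row1→col0 (cost 2), row2→col3 (cost 18), row3→col2 (cost 3), row4→col1 (cost 2)
total = 1 + 2 + 18 + 3 + 2 = 26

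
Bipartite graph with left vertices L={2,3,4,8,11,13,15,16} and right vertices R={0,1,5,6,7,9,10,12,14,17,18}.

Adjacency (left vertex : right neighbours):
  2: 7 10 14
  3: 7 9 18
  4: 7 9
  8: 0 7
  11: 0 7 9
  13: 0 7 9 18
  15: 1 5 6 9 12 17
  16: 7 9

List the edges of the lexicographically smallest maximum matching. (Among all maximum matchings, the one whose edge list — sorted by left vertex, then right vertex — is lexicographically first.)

Lex-smallest maximum matching: {(2,10), (3,7), (4,9), (8,0), (13,18), (15,1)}

|M| = 6 (so the lex-smallest maximum matching has 6 edges)
process left vertices in ascending order; for each, take the smallest-labelled available neighbour that still permits 6 edges overall, or leave it unmatched if none does
lex-smallest matching: {2-10, 3-7, 4-9, 8-0, 13-18, 15-1}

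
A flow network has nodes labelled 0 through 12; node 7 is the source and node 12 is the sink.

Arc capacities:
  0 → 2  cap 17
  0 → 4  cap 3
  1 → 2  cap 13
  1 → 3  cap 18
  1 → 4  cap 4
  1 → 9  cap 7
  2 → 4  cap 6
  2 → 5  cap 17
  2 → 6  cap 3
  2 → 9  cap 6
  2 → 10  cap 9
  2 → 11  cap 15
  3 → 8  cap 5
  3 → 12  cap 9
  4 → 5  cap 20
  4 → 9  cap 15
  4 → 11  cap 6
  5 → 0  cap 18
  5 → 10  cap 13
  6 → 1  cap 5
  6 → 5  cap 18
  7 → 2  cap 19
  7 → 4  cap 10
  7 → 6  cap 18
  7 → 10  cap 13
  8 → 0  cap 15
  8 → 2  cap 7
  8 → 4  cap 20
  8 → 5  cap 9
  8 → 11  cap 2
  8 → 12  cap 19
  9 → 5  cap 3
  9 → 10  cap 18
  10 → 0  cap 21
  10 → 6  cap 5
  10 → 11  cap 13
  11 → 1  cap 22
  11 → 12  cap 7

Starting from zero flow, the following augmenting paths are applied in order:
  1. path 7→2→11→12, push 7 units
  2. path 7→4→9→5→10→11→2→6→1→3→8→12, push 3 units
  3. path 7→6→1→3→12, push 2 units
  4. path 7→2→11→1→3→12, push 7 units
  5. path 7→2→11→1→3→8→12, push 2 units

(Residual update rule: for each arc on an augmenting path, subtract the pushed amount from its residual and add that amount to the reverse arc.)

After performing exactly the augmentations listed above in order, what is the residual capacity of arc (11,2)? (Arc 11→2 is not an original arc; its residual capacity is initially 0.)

Residual capacity of (11,2): 13

after path 1 (7→2→11→12, push 7): res(11,2)=7
after path 2 (7→4→9→5→10→11→2→6→1→3→8→12, push 3): res(11,2)=4
after path 3 (7→6→1→3→12, push 2): res(11,2)=4
after path 4 (7→2→11→1→3→12, push 7): res(11,2)=11
after path 5 (7→2→11→1→3→8→12, push 2): res(11,2)=13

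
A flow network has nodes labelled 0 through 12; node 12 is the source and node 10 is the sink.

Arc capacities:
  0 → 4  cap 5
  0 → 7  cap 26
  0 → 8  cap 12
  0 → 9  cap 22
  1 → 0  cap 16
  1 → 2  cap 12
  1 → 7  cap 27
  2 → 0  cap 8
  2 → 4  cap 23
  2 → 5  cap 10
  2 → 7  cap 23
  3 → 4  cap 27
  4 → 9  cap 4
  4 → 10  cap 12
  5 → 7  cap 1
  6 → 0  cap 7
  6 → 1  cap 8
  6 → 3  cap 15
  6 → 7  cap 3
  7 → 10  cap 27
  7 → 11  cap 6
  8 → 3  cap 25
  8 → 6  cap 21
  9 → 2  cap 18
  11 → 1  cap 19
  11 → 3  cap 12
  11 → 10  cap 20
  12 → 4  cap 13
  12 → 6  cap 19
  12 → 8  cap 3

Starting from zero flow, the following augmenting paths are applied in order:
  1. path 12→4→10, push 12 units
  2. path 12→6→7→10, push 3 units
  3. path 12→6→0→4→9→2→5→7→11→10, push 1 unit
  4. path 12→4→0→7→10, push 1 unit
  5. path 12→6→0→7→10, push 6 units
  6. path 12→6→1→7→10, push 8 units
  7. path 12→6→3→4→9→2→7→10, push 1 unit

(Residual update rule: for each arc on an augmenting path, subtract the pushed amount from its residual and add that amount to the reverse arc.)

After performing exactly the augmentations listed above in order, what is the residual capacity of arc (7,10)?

Residual capacity of (7,10): 8

after path 1 (12→4→10, push 12): res(7,10)=27
after path 2 (12→6→7→10, push 3): res(7,10)=24
after path 3 (12→6→0→4→9→2→5→7→11→10, push 1): res(7,10)=24
after path 4 (12→4→0→7→10, push 1): res(7,10)=23
after path 5 (12→6→0→7→10, push 6): res(7,10)=17
after path 6 (12→6→1→7→10, push 8): res(7,10)=9
after path 7 (12→6→3→4→9→2→7→10, push 1): res(7,10)=8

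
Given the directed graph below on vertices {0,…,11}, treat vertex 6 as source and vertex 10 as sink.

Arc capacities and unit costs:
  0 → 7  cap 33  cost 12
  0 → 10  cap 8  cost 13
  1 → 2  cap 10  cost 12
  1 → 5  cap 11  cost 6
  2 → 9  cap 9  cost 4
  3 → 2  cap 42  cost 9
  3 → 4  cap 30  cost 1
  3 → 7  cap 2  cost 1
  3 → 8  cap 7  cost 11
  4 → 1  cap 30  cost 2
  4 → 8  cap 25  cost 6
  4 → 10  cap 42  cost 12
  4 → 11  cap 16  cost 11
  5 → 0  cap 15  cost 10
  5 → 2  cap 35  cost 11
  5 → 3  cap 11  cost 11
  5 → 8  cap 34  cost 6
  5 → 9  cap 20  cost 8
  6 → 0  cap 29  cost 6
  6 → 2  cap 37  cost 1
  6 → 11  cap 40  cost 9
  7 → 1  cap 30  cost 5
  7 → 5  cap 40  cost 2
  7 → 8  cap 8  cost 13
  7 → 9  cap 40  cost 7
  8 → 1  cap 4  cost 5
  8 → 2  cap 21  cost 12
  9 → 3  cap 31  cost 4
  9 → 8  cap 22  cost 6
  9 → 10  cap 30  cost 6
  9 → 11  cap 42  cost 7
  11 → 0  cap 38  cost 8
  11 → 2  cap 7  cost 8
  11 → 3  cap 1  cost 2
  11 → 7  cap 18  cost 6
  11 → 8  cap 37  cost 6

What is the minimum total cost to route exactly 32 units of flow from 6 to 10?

Minimum cost for 32 units: 667

shortest-cost path #1: 6→2→9→10 push 9 @ unit cost 11 (adds 99)
shortest-cost path #2: 6→0→10 push 8 @ unit cost 19 (adds 152)
shortest-cost path #3: 6→11→3→4→10 push 1 @ unit cost 24 (adds 24)
shortest-cost path #4: 6→11→7→9→10 push 14 @ unit cost 28 (adds 392)
total cost = 667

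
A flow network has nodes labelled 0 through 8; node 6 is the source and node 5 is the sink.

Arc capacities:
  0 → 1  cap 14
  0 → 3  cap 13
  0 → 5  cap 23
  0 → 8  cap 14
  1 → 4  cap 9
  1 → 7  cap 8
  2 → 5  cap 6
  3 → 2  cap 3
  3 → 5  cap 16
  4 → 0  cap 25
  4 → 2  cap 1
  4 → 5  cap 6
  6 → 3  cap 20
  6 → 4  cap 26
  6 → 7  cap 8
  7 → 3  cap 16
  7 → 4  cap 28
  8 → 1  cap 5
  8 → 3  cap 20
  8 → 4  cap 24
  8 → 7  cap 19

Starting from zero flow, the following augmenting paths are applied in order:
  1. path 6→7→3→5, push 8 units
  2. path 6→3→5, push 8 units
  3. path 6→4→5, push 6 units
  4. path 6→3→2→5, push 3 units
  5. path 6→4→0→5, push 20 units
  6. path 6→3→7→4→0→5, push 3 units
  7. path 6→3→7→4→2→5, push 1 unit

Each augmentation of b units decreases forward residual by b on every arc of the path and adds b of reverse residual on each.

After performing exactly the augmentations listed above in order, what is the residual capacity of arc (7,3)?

Residual capacity of (7,3): 12

after path 1 (6→7→3→5, push 8): res(7,3)=8
after path 2 (6→3→5, push 8): res(7,3)=8
after path 3 (6→4→5, push 6): res(7,3)=8
after path 4 (6→3→2→5, push 3): res(7,3)=8
after path 5 (6→4→0→5, push 20): res(7,3)=8
after path 6 (6→3→7→4→0→5, push 3): res(7,3)=11
after path 7 (6→3→7→4→2→5, push 1): res(7,3)=12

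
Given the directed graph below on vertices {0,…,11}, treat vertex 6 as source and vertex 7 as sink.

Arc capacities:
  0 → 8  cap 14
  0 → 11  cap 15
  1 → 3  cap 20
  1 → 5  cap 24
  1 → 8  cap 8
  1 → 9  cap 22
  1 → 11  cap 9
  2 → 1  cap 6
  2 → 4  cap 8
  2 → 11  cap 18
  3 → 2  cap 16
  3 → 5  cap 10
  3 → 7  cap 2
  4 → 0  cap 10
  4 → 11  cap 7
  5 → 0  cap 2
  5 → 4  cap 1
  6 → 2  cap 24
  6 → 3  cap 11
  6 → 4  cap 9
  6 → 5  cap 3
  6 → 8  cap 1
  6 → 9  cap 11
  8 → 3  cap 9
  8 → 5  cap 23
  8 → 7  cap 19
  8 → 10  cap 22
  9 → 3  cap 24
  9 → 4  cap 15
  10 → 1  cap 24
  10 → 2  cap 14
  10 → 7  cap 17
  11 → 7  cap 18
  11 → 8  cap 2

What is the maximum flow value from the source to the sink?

augment #1: 6→3→7 bottleneck 2, total now 2
augment #2: 6→8→7 bottleneck 1, total now 3
augment #3: 6→2→11→7 bottleneck 18, total now 21
augment #4: 6→2→1→8→7 bottleneck 6, total now 27
augment #5: 6→4→0→8→7 bottleneck 9, total now 36
augment #6: 6→5→0→8→7 bottleneck 2, total now 38
augment #7: 6→5→4→0→8→7 bottleneck 1, total now 39
augment #8: 6→9→4→11→8→10→7 bottleneck 2, total now 41

Maximum flow value: 41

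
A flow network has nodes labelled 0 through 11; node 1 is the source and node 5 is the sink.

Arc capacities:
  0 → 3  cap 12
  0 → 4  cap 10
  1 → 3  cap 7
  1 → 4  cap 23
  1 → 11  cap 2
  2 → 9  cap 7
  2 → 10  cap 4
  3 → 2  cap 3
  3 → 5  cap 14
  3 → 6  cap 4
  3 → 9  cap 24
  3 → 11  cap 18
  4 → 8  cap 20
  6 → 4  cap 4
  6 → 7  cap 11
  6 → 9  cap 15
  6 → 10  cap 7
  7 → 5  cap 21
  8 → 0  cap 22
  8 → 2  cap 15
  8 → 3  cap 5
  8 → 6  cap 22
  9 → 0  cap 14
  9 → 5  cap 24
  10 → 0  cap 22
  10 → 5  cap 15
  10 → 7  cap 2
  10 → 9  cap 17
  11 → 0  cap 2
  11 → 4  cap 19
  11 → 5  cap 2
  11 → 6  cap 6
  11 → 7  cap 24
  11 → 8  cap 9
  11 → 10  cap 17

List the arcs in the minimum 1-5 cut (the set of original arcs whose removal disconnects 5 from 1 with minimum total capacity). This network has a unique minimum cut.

Min-cut arcs: {(1,3), (1,11), (4,8)} (total capacity 29)

augment #1: 1→3→5 push 7
augment #2: 1→11→5 push 2
augment #3: 1→4→8→3→5 push 5
augment #4: 1→4→8→0→3→5 push 2
augment #5: 1→4→8→2→9→5 push 7
augment #6: 1→4→8→2→10→5 push 4
augment #7: 1→4→8→6→7→5 push 2
max flow = 29; residual-reachable set from 1 gives S-side
cut edges (S→T): {(1,3), (1,11), (4,8)} total cap 29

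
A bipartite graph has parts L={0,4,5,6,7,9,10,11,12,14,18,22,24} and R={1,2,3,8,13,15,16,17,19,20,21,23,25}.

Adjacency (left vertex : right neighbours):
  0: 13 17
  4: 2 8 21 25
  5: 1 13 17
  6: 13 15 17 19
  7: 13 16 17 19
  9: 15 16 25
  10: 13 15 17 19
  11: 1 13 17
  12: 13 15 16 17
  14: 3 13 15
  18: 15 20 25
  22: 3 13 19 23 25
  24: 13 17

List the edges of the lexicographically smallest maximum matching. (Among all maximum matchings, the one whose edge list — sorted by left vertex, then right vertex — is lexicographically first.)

|M| = 11 (so the lex-smallest maximum matching has 11 edges)
process left vertices in ascending order; for each, take the smallest-labelled available neighbour that still permits 11 edges overall, or leave it unmatched if none does
lex-smallest matching: {0-13, 4-2, 5-1, 6-15, 7-16, 9-25, 10-19, 11-17, 14-3, 18-20, 22-23}

Lex-smallest maximum matching: {(0,13), (4,2), (5,1), (6,15), (7,16), (9,25), (10,19), (11,17), (14,3), (18,20), (22,23)}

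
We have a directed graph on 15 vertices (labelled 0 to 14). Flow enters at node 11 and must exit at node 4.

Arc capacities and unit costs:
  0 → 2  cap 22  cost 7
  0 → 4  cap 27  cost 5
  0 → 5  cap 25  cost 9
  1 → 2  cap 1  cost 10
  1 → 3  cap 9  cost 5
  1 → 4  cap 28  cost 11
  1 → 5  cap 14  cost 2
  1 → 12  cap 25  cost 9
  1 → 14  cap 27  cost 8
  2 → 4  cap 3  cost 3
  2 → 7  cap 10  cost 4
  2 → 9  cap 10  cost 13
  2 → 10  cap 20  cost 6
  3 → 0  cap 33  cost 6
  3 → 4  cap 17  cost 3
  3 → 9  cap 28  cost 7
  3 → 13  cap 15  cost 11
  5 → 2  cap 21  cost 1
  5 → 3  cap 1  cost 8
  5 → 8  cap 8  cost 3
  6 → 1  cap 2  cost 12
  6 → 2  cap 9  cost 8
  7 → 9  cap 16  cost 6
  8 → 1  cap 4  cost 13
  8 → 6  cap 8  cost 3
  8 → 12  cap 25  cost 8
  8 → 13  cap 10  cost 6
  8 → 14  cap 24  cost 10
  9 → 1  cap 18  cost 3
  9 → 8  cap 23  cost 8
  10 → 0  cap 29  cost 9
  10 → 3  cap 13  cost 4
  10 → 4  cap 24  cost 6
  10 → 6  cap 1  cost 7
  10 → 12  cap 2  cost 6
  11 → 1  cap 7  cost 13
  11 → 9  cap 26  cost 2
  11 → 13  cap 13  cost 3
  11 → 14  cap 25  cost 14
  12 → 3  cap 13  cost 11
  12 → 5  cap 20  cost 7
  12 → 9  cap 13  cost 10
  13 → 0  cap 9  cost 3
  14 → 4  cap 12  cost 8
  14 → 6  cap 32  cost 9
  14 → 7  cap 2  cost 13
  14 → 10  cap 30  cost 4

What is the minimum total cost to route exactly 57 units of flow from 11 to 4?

Minimum cost for 57 units: 1041

shortest-cost path #1: 11→13→0→4 push 9 @ unit cost 11 (adds 99)
shortest-cost path #2: 11→9→1→5→2→4 push 3 @ unit cost 11 (adds 33)
shortest-cost path #3: 11→9→1→3→4 push 9 @ unit cost 13 (adds 117)
shortest-cost path #4: 11→9→1→4 push 6 @ unit cost 16 (adds 96)
shortest-cost path #5: 11→14→4 push 12 @ unit cost 22 (adds 264)
shortest-cost path #6: 11→1→4 push 7 @ unit cost 24 (adds 168)
shortest-cost path #7: 11→14→10→4 push 11 @ unit cost 24 (adds 264)
total cost = 1041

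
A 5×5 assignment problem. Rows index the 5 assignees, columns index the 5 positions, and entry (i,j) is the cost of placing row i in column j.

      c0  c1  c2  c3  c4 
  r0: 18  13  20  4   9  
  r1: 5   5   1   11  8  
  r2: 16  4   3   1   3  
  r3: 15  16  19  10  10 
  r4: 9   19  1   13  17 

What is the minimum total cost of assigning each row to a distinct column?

Minimum assignment cost: 24

optimal assignment: row0→col3 (cost 4), row1→col0 (cost 5), row2→col1 (cost 4), row3→col4 (cost 10), row4→col2 (cost 1)
total = 4 + 5 + 4 + 10 + 1 = 24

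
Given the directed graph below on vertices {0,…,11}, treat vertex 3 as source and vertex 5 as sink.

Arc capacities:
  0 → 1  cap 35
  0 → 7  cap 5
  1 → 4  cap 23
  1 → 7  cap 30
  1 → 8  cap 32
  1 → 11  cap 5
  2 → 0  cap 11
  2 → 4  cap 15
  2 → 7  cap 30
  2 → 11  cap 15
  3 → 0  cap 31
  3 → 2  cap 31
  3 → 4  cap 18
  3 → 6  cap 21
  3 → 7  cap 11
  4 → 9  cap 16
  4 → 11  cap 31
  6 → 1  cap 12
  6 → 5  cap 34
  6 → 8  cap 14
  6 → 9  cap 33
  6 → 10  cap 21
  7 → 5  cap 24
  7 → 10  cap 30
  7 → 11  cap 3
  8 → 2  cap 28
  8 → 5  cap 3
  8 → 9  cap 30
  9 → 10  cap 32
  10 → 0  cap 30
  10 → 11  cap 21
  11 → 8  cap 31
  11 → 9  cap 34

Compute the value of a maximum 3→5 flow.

augment #1: 3→6→5 bottleneck 21, total now 21
augment #2: 3→7→5 bottleneck 11, total now 32
augment #3: 3→0→7→5 bottleneck 5, total now 37
augment #4: 3→2→7→5 bottleneck 8, total now 45
augment #5: 3→0→1→8→5 bottleneck 3, total now 48

Maximum flow value: 48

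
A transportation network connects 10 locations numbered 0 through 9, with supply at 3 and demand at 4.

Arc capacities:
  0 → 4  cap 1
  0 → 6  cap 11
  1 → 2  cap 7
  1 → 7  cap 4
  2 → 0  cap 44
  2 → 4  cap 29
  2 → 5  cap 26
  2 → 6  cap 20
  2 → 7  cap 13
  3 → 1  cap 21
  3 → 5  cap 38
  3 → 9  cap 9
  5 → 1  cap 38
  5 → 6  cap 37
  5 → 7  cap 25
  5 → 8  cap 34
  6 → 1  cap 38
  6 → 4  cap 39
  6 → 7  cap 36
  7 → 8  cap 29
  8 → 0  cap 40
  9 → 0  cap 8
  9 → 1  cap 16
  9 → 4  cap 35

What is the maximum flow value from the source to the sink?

Maximum flow value: 56

augment #1: 3→9→4 bottleneck 9, total now 9
augment #2: 3→1→2→4 bottleneck 7, total now 16
augment #3: 3→5→6→4 bottleneck 37, total now 53
augment #4: 3→5→8→0→4 bottleneck 1, total now 54
augment #5: 3→1→7→8→0→6→4 bottleneck 2, total now 56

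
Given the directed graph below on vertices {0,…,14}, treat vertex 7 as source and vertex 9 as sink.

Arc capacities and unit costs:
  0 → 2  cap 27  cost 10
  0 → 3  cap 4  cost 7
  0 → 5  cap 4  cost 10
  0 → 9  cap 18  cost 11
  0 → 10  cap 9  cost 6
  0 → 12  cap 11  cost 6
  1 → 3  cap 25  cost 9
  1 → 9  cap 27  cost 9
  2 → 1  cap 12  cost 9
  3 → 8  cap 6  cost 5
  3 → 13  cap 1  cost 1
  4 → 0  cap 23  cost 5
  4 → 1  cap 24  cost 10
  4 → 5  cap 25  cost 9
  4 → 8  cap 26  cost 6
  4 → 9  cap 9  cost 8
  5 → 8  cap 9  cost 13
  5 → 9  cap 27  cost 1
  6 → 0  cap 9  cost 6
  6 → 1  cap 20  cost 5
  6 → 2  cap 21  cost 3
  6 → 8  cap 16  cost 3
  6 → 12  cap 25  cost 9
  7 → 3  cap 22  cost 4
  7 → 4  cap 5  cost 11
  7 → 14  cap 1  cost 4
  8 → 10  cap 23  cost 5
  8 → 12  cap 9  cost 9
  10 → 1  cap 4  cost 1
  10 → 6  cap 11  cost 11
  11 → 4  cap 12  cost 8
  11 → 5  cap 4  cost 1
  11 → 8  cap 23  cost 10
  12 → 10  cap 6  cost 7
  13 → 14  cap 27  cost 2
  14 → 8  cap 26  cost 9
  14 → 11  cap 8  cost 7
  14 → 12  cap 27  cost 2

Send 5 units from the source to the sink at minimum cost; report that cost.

shortest-cost path #1: 7→14→11→5→9 push 1 @ unit cost 13 (adds 13)
shortest-cost path #2: 7→3→13→14→11→5→9 push 1 @ unit cost 16 (adds 16)
shortest-cost path #3: 7→4→9 push 3 @ unit cost 19 (adds 57)
total cost = 86

Minimum cost for 5 units: 86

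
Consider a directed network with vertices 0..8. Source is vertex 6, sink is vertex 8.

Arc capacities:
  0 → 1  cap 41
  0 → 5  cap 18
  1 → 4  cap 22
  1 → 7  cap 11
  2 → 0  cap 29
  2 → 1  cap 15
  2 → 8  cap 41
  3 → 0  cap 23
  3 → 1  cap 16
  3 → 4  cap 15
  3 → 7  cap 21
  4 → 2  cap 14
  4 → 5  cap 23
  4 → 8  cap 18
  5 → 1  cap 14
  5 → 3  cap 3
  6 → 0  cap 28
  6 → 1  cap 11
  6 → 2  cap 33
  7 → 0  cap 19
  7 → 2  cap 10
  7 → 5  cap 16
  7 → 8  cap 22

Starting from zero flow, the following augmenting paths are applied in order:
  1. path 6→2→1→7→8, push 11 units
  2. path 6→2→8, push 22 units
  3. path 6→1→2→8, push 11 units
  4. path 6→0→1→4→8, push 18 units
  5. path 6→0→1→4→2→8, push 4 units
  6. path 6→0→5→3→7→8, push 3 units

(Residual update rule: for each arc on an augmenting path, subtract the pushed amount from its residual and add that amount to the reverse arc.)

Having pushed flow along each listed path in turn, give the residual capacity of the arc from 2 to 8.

after path 1 (6→2→1→7→8, push 11): res(2,8)=41
after path 2 (6→2→8, push 22): res(2,8)=19
after path 3 (6→1→2→8, push 11): res(2,8)=8
after path 4 (6→0→1→4→8, push 18): res(2,8)=8
after path 5 (6→0→1→4→2→8, push 4): res(2,8)=4
after path 6 (6→0→5→3→7→8, push 3): res(2,8)=4

Residual capacity of (2,8): 4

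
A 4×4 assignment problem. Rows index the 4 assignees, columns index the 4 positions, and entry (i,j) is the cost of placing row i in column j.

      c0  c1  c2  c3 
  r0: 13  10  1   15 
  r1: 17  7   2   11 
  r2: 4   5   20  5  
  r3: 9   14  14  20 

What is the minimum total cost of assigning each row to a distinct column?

Minimum assignment cost: 22

optimal assignment: row0→col2 (cost 1), row1→col1 (cost 7), row2→col3 (cost 5), row3→col0 (cost 9)
total = 1 + 7 + 5 + 9 = 22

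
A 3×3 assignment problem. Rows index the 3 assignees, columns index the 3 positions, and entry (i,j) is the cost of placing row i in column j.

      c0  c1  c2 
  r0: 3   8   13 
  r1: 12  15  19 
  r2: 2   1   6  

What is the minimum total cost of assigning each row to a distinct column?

Minimum assignment cost: 23

optimal assignment: row0→col0 (cost 3), row1→col2 (cost 19), row2→col1 (cost 1)
total = 3 + 19 + 1 = 23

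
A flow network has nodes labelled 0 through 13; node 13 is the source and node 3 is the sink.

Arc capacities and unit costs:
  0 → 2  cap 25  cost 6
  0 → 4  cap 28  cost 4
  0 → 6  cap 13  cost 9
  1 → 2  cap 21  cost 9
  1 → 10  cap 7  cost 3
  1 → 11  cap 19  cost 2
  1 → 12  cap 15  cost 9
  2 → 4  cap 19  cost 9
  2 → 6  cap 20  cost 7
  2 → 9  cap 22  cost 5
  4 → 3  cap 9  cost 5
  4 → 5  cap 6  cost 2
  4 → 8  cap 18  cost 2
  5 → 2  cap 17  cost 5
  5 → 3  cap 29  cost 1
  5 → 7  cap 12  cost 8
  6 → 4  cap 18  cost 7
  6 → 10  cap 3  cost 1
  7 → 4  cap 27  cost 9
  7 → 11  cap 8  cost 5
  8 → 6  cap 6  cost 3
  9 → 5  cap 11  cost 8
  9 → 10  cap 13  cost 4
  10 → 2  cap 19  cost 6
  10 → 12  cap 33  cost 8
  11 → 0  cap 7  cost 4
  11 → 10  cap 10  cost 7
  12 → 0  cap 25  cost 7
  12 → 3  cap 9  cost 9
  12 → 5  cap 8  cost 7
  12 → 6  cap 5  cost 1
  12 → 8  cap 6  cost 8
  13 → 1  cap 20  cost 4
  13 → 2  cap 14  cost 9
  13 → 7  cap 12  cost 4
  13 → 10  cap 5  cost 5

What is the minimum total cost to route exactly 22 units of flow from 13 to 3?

shortest-cost path #1: 13→7→4→5→3 push 6 @ unit cost 16 (adds 96)
shortest-cost path #2: 13→7→4→3 push 6 @ unit cost 18 (adds 108)
shortest-cost path #3: 13→1→11→0→4→3 push 3 @ unit cost 19 (adds 57)
shortest-cost path #4: 13→1→12→5→3 push 7 @ unit cost 21 (adds 147)
total cost = 408

Minimum cost for 22 units: 408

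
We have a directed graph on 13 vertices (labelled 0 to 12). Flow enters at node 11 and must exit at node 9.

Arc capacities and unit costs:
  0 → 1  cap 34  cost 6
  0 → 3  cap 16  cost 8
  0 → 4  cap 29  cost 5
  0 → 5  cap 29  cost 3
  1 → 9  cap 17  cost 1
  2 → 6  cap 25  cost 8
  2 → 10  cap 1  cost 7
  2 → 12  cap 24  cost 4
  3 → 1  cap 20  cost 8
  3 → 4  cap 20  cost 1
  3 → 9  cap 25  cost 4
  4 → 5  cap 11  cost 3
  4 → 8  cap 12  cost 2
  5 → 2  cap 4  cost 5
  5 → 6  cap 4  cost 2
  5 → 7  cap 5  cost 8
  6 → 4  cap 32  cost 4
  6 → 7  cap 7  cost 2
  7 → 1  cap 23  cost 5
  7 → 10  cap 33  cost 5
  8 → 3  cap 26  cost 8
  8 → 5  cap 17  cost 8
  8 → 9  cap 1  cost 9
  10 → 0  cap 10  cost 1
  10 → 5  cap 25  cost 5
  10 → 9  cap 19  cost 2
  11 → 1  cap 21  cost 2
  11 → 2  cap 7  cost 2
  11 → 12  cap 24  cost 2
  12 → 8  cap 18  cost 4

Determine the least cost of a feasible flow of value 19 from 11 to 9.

shortest-cost path #1: 11→1→9 push 17 @ unit cost 3 (adds 51)
shortest-cost path #2: 11→2→10→9 push 1 @ unit cost 11 (adds 11)
shortest-cost path #3: 11→12→8→9 push 1 @ unit cost 15 (adds 15)
total cost = 77

Minimum cost for 19 units: 77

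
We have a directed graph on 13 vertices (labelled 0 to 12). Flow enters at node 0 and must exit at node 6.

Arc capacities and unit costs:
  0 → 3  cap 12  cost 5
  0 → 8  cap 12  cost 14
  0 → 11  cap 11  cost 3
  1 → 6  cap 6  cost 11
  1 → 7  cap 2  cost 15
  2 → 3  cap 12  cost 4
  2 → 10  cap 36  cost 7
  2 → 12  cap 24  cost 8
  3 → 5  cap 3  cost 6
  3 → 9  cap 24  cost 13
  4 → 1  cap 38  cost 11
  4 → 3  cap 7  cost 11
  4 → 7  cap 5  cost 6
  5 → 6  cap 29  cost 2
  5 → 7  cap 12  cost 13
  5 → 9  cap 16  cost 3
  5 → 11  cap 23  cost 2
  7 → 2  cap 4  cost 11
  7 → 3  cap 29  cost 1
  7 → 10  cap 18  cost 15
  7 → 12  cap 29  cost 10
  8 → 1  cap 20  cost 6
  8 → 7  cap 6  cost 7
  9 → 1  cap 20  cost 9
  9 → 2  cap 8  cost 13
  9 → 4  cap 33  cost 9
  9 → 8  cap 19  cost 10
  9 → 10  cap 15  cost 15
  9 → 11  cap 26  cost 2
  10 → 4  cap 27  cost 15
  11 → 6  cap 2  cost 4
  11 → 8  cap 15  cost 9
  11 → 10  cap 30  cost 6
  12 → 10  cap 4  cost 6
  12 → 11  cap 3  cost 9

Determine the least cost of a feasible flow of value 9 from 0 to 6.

Minimum cost for 9 units: 169

shortest-cost path #1: 0→11→6 push 2 @ unit cost 7 (adds 14)
shortest-cost path #2: 0→3→5→6 push 3 @ unit cost 13 (adds 39)
shortest-cost path #3: 0→11→8→1→6 push 4 @ unit cost 29 (adds 116)
total cost = 169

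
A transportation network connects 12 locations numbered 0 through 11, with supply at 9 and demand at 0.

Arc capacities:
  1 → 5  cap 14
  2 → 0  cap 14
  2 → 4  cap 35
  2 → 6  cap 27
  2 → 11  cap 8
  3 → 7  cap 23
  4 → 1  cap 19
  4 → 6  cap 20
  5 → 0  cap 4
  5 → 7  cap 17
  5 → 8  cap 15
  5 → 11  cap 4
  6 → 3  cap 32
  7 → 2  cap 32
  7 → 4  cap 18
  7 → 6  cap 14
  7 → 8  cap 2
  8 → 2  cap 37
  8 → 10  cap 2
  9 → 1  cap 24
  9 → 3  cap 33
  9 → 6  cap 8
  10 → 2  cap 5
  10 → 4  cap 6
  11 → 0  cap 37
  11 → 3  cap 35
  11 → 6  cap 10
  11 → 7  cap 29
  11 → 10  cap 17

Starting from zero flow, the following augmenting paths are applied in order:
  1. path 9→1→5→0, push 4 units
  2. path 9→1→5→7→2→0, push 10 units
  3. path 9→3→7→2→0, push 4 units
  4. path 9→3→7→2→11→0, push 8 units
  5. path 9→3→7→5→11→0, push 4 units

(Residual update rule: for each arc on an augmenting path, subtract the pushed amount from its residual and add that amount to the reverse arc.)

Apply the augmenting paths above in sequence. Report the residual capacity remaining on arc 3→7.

after path 1 (9→1→5→0, push 4): res(3,7)=23
after path 2 (9→1→5→7→2→0, push 10): res(3,7)=23
after path 3 (9→3→7→2→0, push 4): res(3,7)=19
after path 4 (9→3→7→2→11→0, push 8): res(3,7)=11
after path 5 (9→3→7→5→11→0, push 4): res(3,7)=7

Residual capacity of (3,7): 7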